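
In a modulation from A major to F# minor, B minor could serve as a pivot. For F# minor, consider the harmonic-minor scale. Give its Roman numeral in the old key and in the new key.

ii in A major; iv in F# minor

The scale of A major is A B C# D E F# G#; B is degree 2, and the triad built there (B-D-F#) is minor, so it is ii.
The scale of F# minor (harmonic minor) is F# G# A B C# D E#; B is degree 4, and the triad built there (B-D-F#) is minor, so it is iv.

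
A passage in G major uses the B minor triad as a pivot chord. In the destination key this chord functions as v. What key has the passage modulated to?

E minor

The numeral v denotes a minor triad on scale degree 5. With B on degree 5, the tonic of the new key is E.
Degree 5 carries a minor triad in natural-minor keys, so the destination is E minor.
Check: the diatonic triads of E minor (natural minor) are Em (i), F♯dim (ii°), G (III), Am (iv), Bm (v), C (VI), D (VII) — B minor is indeed v.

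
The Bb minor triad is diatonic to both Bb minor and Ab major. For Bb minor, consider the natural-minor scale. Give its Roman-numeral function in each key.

The scale of Bb minor (natural minor) is Bb C Db Eb F Gb Ab; Bb is degree 1, and the triad built there (Bb-Db-F) is minor, so it is i.
The scale of Ab major is Ab Bb C Db Eb F G; Bb is degree 2, and the triad built there (Bb-Db-F) is minor, so it is ii.

i in Bb minor; ii in Ab major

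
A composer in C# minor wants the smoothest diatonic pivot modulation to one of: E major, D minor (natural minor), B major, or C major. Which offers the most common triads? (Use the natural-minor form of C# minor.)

E major

Triads of C# minor (natural minor): C# minor (i), D# diminished (ii°), E major (III), F# minor (iv), G# minor (v), A major (VI), B major (VII).
E major shares 7: C#m, D#dim, E, F#m, G#m, A, B.
D minor (natural minor) shares 0: none.
B major shares 4: C#m, E, G#m, B.
C major shares 0: none.
The most common triads (7) are shared with E major.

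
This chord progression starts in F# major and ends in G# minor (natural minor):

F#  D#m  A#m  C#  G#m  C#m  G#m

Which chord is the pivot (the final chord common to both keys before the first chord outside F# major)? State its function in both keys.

G#m — ii in F# major, i in G# minor

Chords diatonic to F# major: F#, G#m, A#m, B, C#, D#m, E#dim.
Reading the progression, the first chord not in that set is C#m, so the modulation leaves F# major there.
The chord immediately before C#m is G#m, which is diatonic to both keys: ii in F# major and i in G# minor.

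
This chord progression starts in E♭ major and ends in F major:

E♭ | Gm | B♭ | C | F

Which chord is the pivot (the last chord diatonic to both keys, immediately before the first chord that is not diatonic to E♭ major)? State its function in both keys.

Chords diatonic to E♭ major: E♭, Fm, Gm, A♭, B♭, Cm, Ddim.
Reading the progression, the first chord not in that set is C, so the modulation leaves E♭ major there.
The chord immediately before C is B♭, which is diatonic to both keys: V in E♭ major and IV in F major.

B♭ — V in E♭ major, IV in F major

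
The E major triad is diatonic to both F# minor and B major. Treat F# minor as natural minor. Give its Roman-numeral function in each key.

The scale of F# minor (natural minor) is F# G# A B C# D E; E is degree 7, and the triad built there (E-G#-B) is major, so it is VII.
The scale of B major is B C# D# E F# G# A#; E is degree 4, and the triad built there (E-G#-B) is major, so it is IV.

VII in F# minor; IV in B major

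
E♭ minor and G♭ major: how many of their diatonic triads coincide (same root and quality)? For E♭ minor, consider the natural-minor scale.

Diatonic triads of E♭ minor (natural minor): E♭m (i), Fdim (ii°), G♭ (III), A♭m (iv), B♭m (v), C♭ (VI), D♭ (VII).
Diatonic triads of G♭ major: G♭ (I), A♭m (ii), B♭m (iii), C♭ (IV), D♭ (V), E♭m (vi), Fdim (vii°).
Matching root and quality in both lists: E♭m, Fdim, G♭, A♭m, B♭m, C♭, D♭.
That gives 7 common triads.

7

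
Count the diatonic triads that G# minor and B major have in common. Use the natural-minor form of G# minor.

Diatonic triads of G# minor (natural minor): G#m (i), A#dim (ii°), B (III), C#m (iv), D#m (v), E (VI), F# (VII).
Diatonic triads of B major: B (I), C#m (ii), D#m (iii), E (IV), F# (V), G#m (vi), A#dim (vii°).
Matching root and quality in both lists: G#m, A#dim, B, C#m, D#m, E, F#.
That gives 7 common triads.

7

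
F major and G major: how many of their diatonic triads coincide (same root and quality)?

Diatonic triads of F major: F (I), Gm (ii), Am (iii), B♭ (IV), C (V), Dm (vi), Edim (vii°).
Diatonic triads of G major: G (I), Am (ii), Bm (iii), C (IV), D (V), Em (vi), F♯dim (vii°).
Matching root and quality in both lists: Am, C.
That gives 2 common triads.

2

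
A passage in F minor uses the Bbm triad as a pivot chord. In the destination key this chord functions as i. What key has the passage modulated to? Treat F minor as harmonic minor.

Bb minor

The numeral i denotes a minor triad on scale degree 1. With Bb on degree 1, the tonic of the new key is Bb.
Degree 1 carries a minor triad in minor keys, so the destination is Bb minor.
Check: the diatonic triads of Bb minor (natural minor) are Bbm (i), Cdim (ii°), Db (III), Ebm (iv), Fm (v), Gb (VI), Ab (VII) — Bbm is indeed i.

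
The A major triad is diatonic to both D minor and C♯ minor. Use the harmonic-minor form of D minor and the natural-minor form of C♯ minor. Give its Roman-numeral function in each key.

The scale of D minor (harmonic minor) is D E F G A B♭ C♯; A is degree 5, and the triad built there (A-C♯-E) is major, so it is V.
The scale of C♯ minor (natural minor) is C♯ D♯ E F♯ G♯ A B; A is degree 6, and the triad built there (A-C♯-E) is major, so it is VI.

V in D minor; VI in C♯ minor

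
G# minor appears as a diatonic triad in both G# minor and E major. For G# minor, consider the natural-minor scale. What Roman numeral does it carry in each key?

The scale of G# minor (natural minor) is G# A# B C# D# E F#; G# is degree 1, and the triad built there (G#-B-D#) is minor, so it is i.
The scale of E major is E F# G# A B C# D#; G# is degree 3, and the triad built there (G#-B-D#) is minor, so it is iii.

i in G# minor; iii in E major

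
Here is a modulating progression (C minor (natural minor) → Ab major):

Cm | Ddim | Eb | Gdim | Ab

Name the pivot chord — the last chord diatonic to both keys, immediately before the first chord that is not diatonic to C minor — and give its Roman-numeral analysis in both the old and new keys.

Chords diatonic to C minor: Cm, Ddim, Eb, Fm, Gm, Ab, Bb.
Reading the progression, the first chord not in that set is Gdim, so the modulation leaves C minor there.
The chord immediately before Gdim is Eb, which is diatonic to both keys: III in C minor and V in Ab major.

Eb — III in C minor, V in Ab major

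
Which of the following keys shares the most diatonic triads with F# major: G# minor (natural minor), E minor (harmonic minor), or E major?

G# minor

Triads of F# major: F# major (I), G# minor (ii), A# minor (iii), B major (IV), C# major (V), D# minor (vi), E# diminished (vii°).
G# minor (natural minor) shares 4: F#, G#m, B, D#m.
E minor (harmonic minor) shares 1: B.
E major shares 2: G#m, B.
The most common triads (4) are shared with G# minor.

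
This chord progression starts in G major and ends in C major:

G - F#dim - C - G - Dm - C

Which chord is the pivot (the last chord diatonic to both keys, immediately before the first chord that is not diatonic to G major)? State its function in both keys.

Chords diatonic to G major: G, Am, Bm, C, D, Em, F#dim.
Reading the progression, the first chord not in that set is Dm, so the modulation leaves G major there.
The chord immediately before Dm is G, which is diatonic to both keys: I in G major and V in C major.

G — I in G major, V in C major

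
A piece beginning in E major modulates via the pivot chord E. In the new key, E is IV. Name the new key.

B major

The numeral IV denotes a major triad on scale degree 4. With E on degree 4, the tonic of the new key is B.
Degree 4 carries a major triad in major keys, so the destination is B major.
Check: the diatonic triads of B major are B (I), C#m (ii), D#m (iii), E (IV), F# (V), G#m (vi), A#dim (vii°) — E is indeed IV.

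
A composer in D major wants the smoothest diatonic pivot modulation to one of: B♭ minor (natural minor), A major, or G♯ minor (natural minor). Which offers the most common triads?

A major

Triads of D major: D (I), Em (ii), F♯m (iii), G (IV), A (V), Bm (vi), C♯dim (vii°).
B♭ minor (natural minor) shares 0: none.
A major shares 4: D, F♯m, A, Bm.
G♯ minor (natural minor) shares 0: none.
The most common triads (4) are shared with A major.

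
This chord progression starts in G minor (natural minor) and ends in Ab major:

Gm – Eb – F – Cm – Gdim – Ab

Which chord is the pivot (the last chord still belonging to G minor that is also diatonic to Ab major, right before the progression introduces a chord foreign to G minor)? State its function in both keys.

Chords diatonic to G minor: Gm, Adim, Bb, Cm, Dm, Eb, F.
Reading the progression, the first chord not in that set is Gdim, so the modulation leaves G minor there.
The chord immediately before Gdim is Cm, which is diatonic to both keys: iv in G minor and iii in Ab major.

Cm — iv in G minor, iii in Ab major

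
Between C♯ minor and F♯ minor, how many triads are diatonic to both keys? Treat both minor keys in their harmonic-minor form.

1

Diatonic triads of C♯ minor (harmonic minor): C♯m (i), D♯dim (ii°), Eaug (III+), F♯m (iv), G♯ (V), A (VI), B♯dim (vii°).
Diatonic triads of F♯ minor (harmonic minor): F♯m (i), G♯dim (ii°), Aaug (III+), Bm (iv), C♯ (V), D (VI), E♯dim (vii°).
Matching root and quality in both lists: F♯m.
That gives 1 common triad.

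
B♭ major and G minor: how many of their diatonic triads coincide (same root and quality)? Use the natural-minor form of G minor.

7

Diatonic triads of B♭ major: B♭ major (I), C minor (ii), D minor (iii), E♭ major (IV), F major (V), G minor (vi), A diminished (vii°).
Diatonic triads of G minor (natural minor): G minor (i), A diminished (ii°), B♭ major (III), C minor (iv), D minor (v), E♭ major (VI), F major (VII).
Matching root and quality in both lists: B♭ major, C minor, D minor, E♭ major, F major, G minor, A diminished.
That gives 7 common triads.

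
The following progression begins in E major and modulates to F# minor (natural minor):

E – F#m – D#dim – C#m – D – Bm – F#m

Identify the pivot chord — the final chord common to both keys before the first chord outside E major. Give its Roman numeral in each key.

Chords diatonic to E major: E, F#m, G#m, A, B, C#m, D#dim.
Reading the progression, the first chord not in that set is D, so the modulation leaves E major there.
The chord immediately before D is C#m, which is diatonic to both keys: vi in E major and v in F# minor.

C#m — vi in E major, v in F# minor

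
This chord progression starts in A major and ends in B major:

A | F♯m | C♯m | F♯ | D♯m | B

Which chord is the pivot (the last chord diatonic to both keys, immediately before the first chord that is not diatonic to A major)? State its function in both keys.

Chords diatonic to A major: A, Bm, C♯m, D, E, F♯m, G♯dim.
Reading the progression, the first chord not in that set is F♯, so the modulation leaves A major there.
The chord immediately before F♯ is C♯m, which is diatonic to both keys: iii in A major and ii in B major.

C♯m — iii in A major, ii in B major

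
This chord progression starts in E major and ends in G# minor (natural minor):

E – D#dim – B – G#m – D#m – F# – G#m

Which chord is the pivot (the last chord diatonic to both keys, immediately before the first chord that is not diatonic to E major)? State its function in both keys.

Chords diatonic to E major: E, F#m, G#m, A, B, C#m, D#dim.
Reading the progression, the first chord not in that set is D#m, so the modulation leaves E major there.
The chord immediately before D#m is G#m, which is diatonic to both keys: iii in E major and i in G# minor.

G#m — iii in E major, i in G# minor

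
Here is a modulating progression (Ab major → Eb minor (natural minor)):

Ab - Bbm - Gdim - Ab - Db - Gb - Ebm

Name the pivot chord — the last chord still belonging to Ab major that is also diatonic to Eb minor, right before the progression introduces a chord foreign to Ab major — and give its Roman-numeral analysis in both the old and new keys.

Db — IV in Ab major, VII in Eb minor

Chords diatonic to Ab major: Ab, Bbm, Cm, Db, Eb, Fm, Gdim.
Reading the progression, the first chord not in that set is Gb, so the modulation leaves Ab major there.
The chord immediately before Gb is Db, which is diatonic to both keys: IV in Ab major and VII in Eb minor.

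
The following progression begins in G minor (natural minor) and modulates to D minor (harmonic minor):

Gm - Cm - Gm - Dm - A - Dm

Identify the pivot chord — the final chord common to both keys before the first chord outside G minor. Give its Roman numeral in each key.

Dm — v in G minor, i in D minor

Chords diatonic to G minor: Gm, Adim, B♭, Cm, Dm, E♭, F.
Reading the progression, the first chord not in that set is A, so the modulation leaves G minor there.
The chord immediately before A is Dm, which is diatonic to both keys: v in G minor and i in D minor.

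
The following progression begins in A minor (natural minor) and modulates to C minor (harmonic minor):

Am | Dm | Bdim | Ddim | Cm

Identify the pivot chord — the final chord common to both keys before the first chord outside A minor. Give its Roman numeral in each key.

Chords diatonic to A minor: Am, Bdim, C, Dm, Em, F, G.
Reading the progression, the first chord not in that set is Ddim, so the modulation leaves A minor there.
The chord immediately before Ddim is Bdim, which is diatonic to both keys: ii° in A minor and vii° in C minor.

Bdim — ii° in A minor, vii° in C minor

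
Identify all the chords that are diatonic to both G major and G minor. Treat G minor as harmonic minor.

D, F#dim

Triads in G major: G (I), Am (ii), Bm (iii), C (IV), D (V), Em (vi), F#dim (vii°).
Triads in G minor (harmonic minor): Gm (i), Adim (ii°), Bbaug (III+), Cm (iv), D (V), Eb (VI), F#dim (vii°).
Shared triads with their functions: D (V in G major, V in G minor); F#dim (vii° in G major, vii° in G minor).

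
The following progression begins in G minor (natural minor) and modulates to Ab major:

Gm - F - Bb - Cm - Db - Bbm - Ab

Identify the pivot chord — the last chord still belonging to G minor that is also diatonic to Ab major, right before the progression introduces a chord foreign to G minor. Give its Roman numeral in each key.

Cm — iv in G minor, iii in Ab major

Chords diatonic to G minor: Gm, Adim, Bb, Cm, Dm, Eb, F.
Reading the progression, the first chord not in that set is Db, so the modulation leaves G minor there.
The chord immediately before Db is Cm, which is diatonic to both keys: iv in G minor and iii in Ab major.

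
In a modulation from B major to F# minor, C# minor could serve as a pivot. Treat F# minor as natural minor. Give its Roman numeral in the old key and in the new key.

The scale of B major is B C# D# E F# G# A#; C# is degree 2, and the triad built there (C#-E-G#) is minor, so it is ii.
The scale of F# minor (natural minor) is F# G# A B C# D E; C# is degree 5, and the triad built there (C#-E-G#) is minor, so it is v.

ii in B major; v in F# minor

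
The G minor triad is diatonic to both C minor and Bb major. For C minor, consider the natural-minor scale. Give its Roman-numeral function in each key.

The scale of C minor (natural minor) is C D Eb F G Ab Bb; G is degree 5, and the triad built there (G-Bb-D) is minor, so it is v.
The scale of Bb major is Bb C D Eb F G A; G is degree 6, and the triad built there (G-Bb-D) is minor, so it is vi.

v in C minor; vi in Bb major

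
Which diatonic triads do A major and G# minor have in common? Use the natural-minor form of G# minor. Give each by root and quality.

Triads in A major: A major (I), B minor (ii), C# minor (iii), D major (IV), E major (V), F# minor (vi), G# diminished (vii°).
Triads in G# minor (natural minor): G# minor (i), A# diminished (ii°), B major (III), C# minor (iv), D# minor (v), E major (VI), F# major (VII).
Shared triads with their functions: C# minor (iii in A major, iv in G# minor); E major (V in A major, VI in G# minor).

C#m, E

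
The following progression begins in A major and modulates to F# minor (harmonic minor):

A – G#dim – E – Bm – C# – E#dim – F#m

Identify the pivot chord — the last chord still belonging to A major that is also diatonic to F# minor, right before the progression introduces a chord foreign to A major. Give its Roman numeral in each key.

Chords diatonic to A major: A, Bm, C#m, D, E, F#m, G#dim.
Reading the progression, the first chord not in that set is C#, so the modulation leaves A major there.
The chord immediately before C# is Bm, which is diatonic to both keys: ii in A major and iv in F# minor.

Bm — ii in A major, iv in F# minor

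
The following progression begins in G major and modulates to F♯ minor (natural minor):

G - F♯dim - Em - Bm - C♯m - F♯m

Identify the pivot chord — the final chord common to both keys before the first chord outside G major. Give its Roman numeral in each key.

Bm — iii in G major, iv in F♯ minor

Chords diatonic to G major: G, Am, Bm, C, D, Em, F♯dim.
Reading the progression, the first chord not in that set is C♯m, so the modulation leaves G major there.
The chord immediately before C♯m is Bm, which is diatonic to both keys: iii in G major and iv in F♯ minor.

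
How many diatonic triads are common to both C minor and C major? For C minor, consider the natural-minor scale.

0

Diatonic triads of C minor (natural minor): Cm (i), Ddim (ii°), Eb (III), Fm (iv), Gm (v), Ab (VI), Bb (VII).
Diatonic triads of C major: C (I), Dm (ii), Em (iii), F (IV), G (V), Am (vi), Bdim (vii°).
No triad has the same root and quality in both keys.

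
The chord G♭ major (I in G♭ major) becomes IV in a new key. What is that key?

D♭ major

The numeral IV denotes a major triad on scale degree 4. With G♭ on degree 4, the tonic of the new key is D♭.
Degree 4 carries a major triad in major keys, so the destination is D♭ major.
Check: the diatonic triads of D♭ major are D♭ (I), E♭m (ii), Fm (iii), G♭ (IV), A♭ (V), B♭m (vi), Cdim (vii°) — G♭ major is indeed IV.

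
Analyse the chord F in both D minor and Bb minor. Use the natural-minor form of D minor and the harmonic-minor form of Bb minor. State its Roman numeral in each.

The scale of D minor (natural minor) is D E F G A Bb C; F is degree 3, and the triad built there (F-A-C) is major, so it is III.
The scale of Bb minor (harmonic minor) is Bb C Db Eb F Gb A; F is degree 5, and the triad built there (F-A-C) is major, so it is V.

III in D minor; V in Bb minor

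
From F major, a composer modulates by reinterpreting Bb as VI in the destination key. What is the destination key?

The numeral VI denotes a major triad on scale degree 6. With Bb on degree 6, the tonic of the new key is D.
Degree 6 carries a major triad in minor keys, so the destination is D minor.
Check: the diatonic triads of D minor (natural minor) are Dm (i), Edim (ii°), F (III), Gm (iv), Am (v), Bb (VI), C (VII) — Bb is indeed VI.

D minor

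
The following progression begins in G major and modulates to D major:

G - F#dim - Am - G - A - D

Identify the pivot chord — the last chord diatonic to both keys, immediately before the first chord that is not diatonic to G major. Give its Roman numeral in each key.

Chords diatonic to G major: G, Am, Bm, C, D, Em, F#dim.
Reading the progression, the first chord not in that set is A, so the modulation leaves G major there.
The chord immediately before A is G, which is diatonic to both keys: I in G major and IV in D major.

G — I in G major, IV in D major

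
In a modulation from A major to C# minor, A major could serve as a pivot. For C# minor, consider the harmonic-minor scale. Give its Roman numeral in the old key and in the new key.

I in A major; VI in C# minor

The scale of A major is A B C# D E F# G#; A is degree 1, and the triad built there (A-C#-E) is major, so it is I.
The scale of C# minor (harmonic minor) is C# D# E F# G# A B#; A is degree 6, and the triad built there (A-C#-E) is major, so it is VI.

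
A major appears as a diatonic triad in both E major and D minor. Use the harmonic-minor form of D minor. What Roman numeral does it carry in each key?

IV in E major; V in D minor

The scale of E major is E F# G# A B C# D#; A is degree 4, and the triad built there (A-C#-E) is major, so it is IV.
The scale of D minor (harmonic minor) is D E F G A Bb C#; A is degree 5, and the triad built there (A-C#-E) is major, so it is V.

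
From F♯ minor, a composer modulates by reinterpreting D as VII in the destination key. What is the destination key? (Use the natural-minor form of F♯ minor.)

The numeral VII denotes a major triad on scale degree 7. With D on degree 7, the tonic of the new key is E.
Degree 7 carries a major triad in natural-minor keys, so the destination is E minor.
Check: the diatonic triads of E minor (natural minor) are Em (i), F♯dim (ii°), G (III), Am (iv), Bm (v), C (VI), D (VII) — D is indeed VII.

E minor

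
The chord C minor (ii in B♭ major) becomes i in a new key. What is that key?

The numeral i denotes a minor triad on scale degree 1. With C on degree 1, the tonic of the new key is C.
Degree 1 carries a minor triad in minor keys, so the destination is C minor.
Check: the diatonic triads of C minor (natural minor) are Cm (i), Ddim (ii°), E♭ (III), Fm (iv), Gm (v), A♭ (VI), B♭ (VII) — C minor is indeed i.

C minor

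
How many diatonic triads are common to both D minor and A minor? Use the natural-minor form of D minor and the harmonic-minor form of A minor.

Diatonic triads of D minor (natural minor): Dm (i), Edim (ii°), F (III), Gm (iv), Am (v), Bb (VI), C (VII).
Diatonic triads of A minor (harmonic minor): Am (i), Bdim (ii°), Caug (III+), Dm (iv), E (V), F (VI), G#dim (vii°).
Matching root and quality in both lists: Dm, F, Am.
That gives 3 common triads.

3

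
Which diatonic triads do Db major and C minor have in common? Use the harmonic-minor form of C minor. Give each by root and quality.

Triads in Db major: Db major (I), Eb minor (ii), F minor (iii), Gb major (IV), Ab major (V), Bb minor (vi), C diminished (vii°).
Triads in C minor (harmonic minor): C minor (i), D diminished (ii°), Eb augmented (III+), F minor (iv), G major (V), Ab major (VI), B diminished (vii°).
Shared triads with their functions: F minor (iii in Db major, iv in C minor); Ab major (V in Db major, VI in C minor).

Fm, Ab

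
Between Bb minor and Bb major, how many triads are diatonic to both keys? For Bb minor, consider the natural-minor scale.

Diatonic triads of Bb minor (natural minor): Bb minor (i), C diminished (ii°), Db major (III), Eb minor (iv), F minor (v), Gb major (VI), Ab major (VII).
Diatonic triads of Bb major: Bb major (I), C minor (ii), D minor (iii), Eb major (IV), F major (V), G minor (vi), A diminished (vii°).
No triad has the same root and quality in both keys.

0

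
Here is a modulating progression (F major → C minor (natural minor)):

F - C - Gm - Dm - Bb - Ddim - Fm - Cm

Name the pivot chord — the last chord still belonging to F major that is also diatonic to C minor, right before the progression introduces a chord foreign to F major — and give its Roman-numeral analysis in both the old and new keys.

Bb — IV in F major, VII in C minor

Chords diatonic to F major: F, Gm, Am, Bb, C, Dm, Edim.
Reading the progression, the first chord not in that set is Ddim, so the modulation leaves F major there.
The chord immediately before Ddim is Bb, which is diatonic to both keys: IV in F major and VII in C minor.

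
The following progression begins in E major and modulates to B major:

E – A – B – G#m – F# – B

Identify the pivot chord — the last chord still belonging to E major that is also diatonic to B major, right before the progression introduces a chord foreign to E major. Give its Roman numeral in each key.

G#m — iii in E major, vi in B major

Chords diatonic to E major: E, F#m, G#m, A, B, C#m, D#dim.
Reading the progression, the first chord not in that set is F#, so the modulation leaves E major there.
The chord immediately before F# is G#m, which is diatonic to both keys: iii in E major and vi in B major.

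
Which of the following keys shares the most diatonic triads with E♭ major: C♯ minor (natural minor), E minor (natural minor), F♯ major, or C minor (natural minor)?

Triads of E♭ major: E♭ (I), Fm (ii), Gm (iii), A♭ (IV), B♭ (V), Cm (vi), Ddim (vii°).
C♯ minor (natural minor) shares 0: none.
E minor (natural minor) shares 0: none.
F♯ major shares 0: none.
C minor (natural minor) shares 7: E♭, Fm, Gm, A♭, B♭, Cm, Ddim.
The most common triads (7) are shared with C minor.

C minor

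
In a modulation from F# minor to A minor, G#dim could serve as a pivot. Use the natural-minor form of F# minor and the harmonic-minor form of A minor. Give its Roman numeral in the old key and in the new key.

The scale of F# minor (natural minor) is F# G# A B C# D E; G# is degree 2, and the triad built there (G#-B-D) is diminished, so it is ii°.
The scale of A minor (harmonic minor) is A B C D E F G#; G# is degree 7, and the triad built there (G#-B-D) is diminished, so it is vii°.

ii° in F# minor; vii° in A minor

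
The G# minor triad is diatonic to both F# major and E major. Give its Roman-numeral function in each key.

ii in F# major; iii in E major

The scale of F# major is F# G# A# B C# D# E#; G# is degree 2, and the triad built there (G#-B-D#) is minor, so it is ii.
The scale of E major is E F# G# A B C# D#; G# is degree 3, and the triad built there (G#-B-D#) is minor, so it is iii.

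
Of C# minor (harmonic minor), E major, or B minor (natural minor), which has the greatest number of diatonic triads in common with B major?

E major

Triads of B major: B (I), C#m (ii), D#m (iii), E (IV), F# (V), G#m (vi), A#dim (vii°).
C# minor (harmonic minor) shares 1: C#m.
E major shares 4: B, C#m, E, G#m.
B minor (natural minor) shares 0: none.
The most common triads (4) are shared with E major.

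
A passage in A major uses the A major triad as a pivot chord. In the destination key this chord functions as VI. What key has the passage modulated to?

C# minor

The numeral VI denotes a major triad on scale degree 6. With A on degree 6, the tonic of the new key is C#.
Degree 6 carries a major triad in minor keys, so the destination is C# minor.
Check: the diatonic triads of C# minor (natural minor) are C#m (i), D#dim (ii°), E (III), F#m (iv), G#m (v), A (VI), B (VII) — A major is indeed VI.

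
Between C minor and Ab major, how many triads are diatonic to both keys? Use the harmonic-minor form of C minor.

Diatonic triads of C minor (harmonic minor): Cm (i), Ddim (ii°), Ebaug (III+), Fm (iv), G (V), Ab (VI), Bdim (vii°).
Diatonic triads of Ab major: Ab (I), Bbm (ii), Cm (iii), Db (IV), Eb (V), Fm (vi), Gdim (vii°).
Matching root and quality in both lists: Cm, Fm, Ab.
That gives 3 common triads.

3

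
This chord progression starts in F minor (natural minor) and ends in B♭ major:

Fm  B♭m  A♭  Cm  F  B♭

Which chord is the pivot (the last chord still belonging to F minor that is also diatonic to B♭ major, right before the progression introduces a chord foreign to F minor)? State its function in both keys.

Cm — v in F minor, ii in B♭ major

Chords diatonic to F minor: Fm, Gdim, A♭, B♭m, Cm, D♭, E♭.
Reading the progression, the first chord not in that set is F, so the modulation leaves F minor there.
The chord immediately before F is Cm, which is diatonic to both keys: v in F minor and ii in B♭ major.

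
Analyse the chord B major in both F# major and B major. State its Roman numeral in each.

IV in F# major; I in B major

The scale of F# major is F# G# A# B C# D# E#; B is degree 4, and the triad built there (B-D#-F#) is major, so it is IV.
The scale of B major is B C# D# E F# G# A#; B is degree 1, and the triad built there (B-D#-F#) is major, so it is I.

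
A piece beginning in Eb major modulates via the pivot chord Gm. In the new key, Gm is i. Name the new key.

The numeral i denotes a minor triad on scale degree 1. With G on degree 1, the tonic of the new key is G.
Degree 1 carries a minor triad in minor keys, so the destination is G minor.
Check: the diatonic triads of G minor (natural minor) are Gm (i), Adim (ii°), Bb (III), Cm (iv), Dm (v), Eb (VI), F (VII) — Gm is indeed i.

G minor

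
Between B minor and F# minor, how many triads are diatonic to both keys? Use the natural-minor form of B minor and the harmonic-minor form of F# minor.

3

Diatonic triads of B minor (natural minor): Bm (i), C#dim (ii°), D (III), Em (iv), F#m (v), G (VI), A (VII).
Diatonic triads of F# minor (harmonic minor): F#m (i), G#dim (ii°), Aaug (III+), Bm (iv), C# (V), D (VI), E#dim (vii°).
Matching root and quality in both lists: Bm, D, F#m.
That gives 3 common triads.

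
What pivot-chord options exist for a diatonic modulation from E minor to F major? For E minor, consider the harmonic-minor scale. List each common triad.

Triads in E minor (harmonic minor): Em (i), F♯dim (ii°), Gaug (III+), Am (iv), B (V), C (VI), D♯dim (vii°).
Triads in F major: F (I), Gm (ii), Am (iii), B♭ (IV), C (V), Dm (vi), Edim (vii°).
Shared triads with their functions: Am (iv in E minor, iii in F major); C (VI in E minor, V in F major).

Am, C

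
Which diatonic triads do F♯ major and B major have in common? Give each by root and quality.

Triads in F♯ major: F♯ (I), G♯m (ii), A♯m (iii), B (IV), C♯ (V), D♯m (vi), E♯dim (vii°).
Triads in B major: B (I), C♯m (ii), D♯m (iii), E (IV), F♯ (V), G♯m (vi), A♯dim (vii°).
Shared triads with their functions: F♯ (I in F♯ major, V in B major); G♯m (ii in F♯ major, vi in B major); B (IV in F♯ major, I in B major); D♯m (vi in F♯ major, iii in B major).

F♯, G♯m, B, D♯m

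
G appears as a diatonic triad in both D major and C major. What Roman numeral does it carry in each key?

IV in D major; V in C major

The scale of D major is D E F# G A B C#; G is degree 4, and the triad built there (G-B-D) is major, so it is IV.
The scale of C major is C D E F G A B; G is degree 5, and the triad built there (G-B-D) is major, so it is V.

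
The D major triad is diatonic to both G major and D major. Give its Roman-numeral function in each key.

The scale of G major is G A B C D E F#; D is degree 5, and the triad built there (D-F#-A) is major, so it is V.
The scale of D major is D E F# G A B C#; D is degree 1, and the triad built there (D-F#-A) is major, so it is I.

V in G major; I in D major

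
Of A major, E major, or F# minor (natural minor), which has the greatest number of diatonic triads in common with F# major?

E major

Triads of F# major: F# (I), G#m (ii), A#m (iii), B (IV), C# (V), D#m (vi), E#dim (vii°).
A major shares 0: none.
E major shares 2: G#m, B.
F# minor (natural minor) shares 0: none.
The most common triads (2) are shared with E major.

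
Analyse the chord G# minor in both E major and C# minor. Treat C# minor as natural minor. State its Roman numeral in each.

iii in E major; v in C# minor

The scale of E major is E F# G# A B C# D#; G# is degree 3, and the triad built there (G#-B-D#) is minor, so it is iii.
The scale of C# minor (natural minor) is C# D# E F# G# A B; G# is degree 5, and the triad built there (G#-B-D#) is minor, so it is v.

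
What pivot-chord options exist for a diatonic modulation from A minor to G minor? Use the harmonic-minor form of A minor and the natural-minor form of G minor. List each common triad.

Triads in A minor (harmonic minor): A minor (i), B diminished (ii°), C augmented (III+), D minor (iv), E major (V), F major (VI), G# diminished (vii°).
Triads in G minor (natural minor): G minor (i), A diminished (ii°), Bb major (III), C minor (iv), D minor (v), Eb major (VI), F major (VII).
Shared triads with their functions: D minor (iv in A minor, v in G minor); F major (VI in A minor, VII in G minor).

Dm, F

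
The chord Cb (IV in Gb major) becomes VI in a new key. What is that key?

The numeral VI denotes a major triad on scale degree 6. With Cb on degree 6, the tonic of the new key is Eb.
Degree 6 carries a major triad in minor keys, so the destination is Eb minor.
Check: the diatonic triads of Eb minor (natural minor) are Ebm (i), Fdim (ii°), Gb (III), Abm (iv), Bbm (v), Cb (VI), Db (VII) — Cb is indeed VI.

Eb minor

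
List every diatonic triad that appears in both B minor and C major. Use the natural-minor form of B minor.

Triads in B minor (natural minor): Bm (i), C#dim (ii°), D (III), Em (iv), F#m (v), G (VI), A (VII).
Triads in C major: C (I), Dm (ii), Em (iii), F (IV), G (V), Am (vi), Bdim (vii°).
Shared triads with their functions: Em (iv in B minor, iii in C major); G (VI in B minor, V in C major).

Em, G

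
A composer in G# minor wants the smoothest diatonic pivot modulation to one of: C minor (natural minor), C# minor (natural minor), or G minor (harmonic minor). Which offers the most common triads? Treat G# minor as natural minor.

C# minor

Triads of G# minor (natural minor): G#m (i), A#dim (ii°), B (III), C#m (iv), D#m (v), E (VI), F# (VII).
C minor (natural minor) shares 0: none.
C# minor (natural minor) shares 4: G#m, B, C#m, E.
G minor (harmonic minor) shares 0: none.
The most common triads (4) are shared with C# minor.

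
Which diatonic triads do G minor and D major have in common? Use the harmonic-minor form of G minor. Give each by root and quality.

Triads in G minor (harmonic minor): Gm (i), Adim (ii°), Bbaug (III+), Cm (iv), D (V), Eb (VI), F#dim (vii°).
Triads in D major: D (I), Em (ii), F#m (iii), G (IV), A (V), Bm (vi), C#dim (vii°).
Shared triads with their functions: D (V in G minor, I in D major).

D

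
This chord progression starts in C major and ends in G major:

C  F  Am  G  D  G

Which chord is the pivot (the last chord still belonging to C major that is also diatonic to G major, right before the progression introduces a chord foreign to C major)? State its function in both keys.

Chords diatonic to C major: C, Dm, Em, F, G, Am, Bdim.
Reading the progression, the first chord not in that set is D, so the modulation leaves C major there.
The chord immediately before D is G, which is diatonic to both keys: V in C major and I in G major.

G — V in C major, I in G major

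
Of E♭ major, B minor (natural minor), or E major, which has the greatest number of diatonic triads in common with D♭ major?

E♭ major

Triads of D♭ major: D♭ (I), E♭m (ii), Fm (iii), G♭ (IV), A♭ (V), B♭m (vi), Cdim (vii°).
E♭ major shares 2: Fm, A♭.
B minor (natural minor) shares 0: none.
E major shares 0: none.
The most common triads (2) are shared with E♭ major.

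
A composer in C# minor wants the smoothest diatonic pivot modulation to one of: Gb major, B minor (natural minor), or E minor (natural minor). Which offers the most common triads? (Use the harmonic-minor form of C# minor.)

B minor

Triads of C# minor (harmonic minor): C# minor (i), D# diminished (ii°), E augmented (III+), F# minor (iv), G# major (V), A major (VI), B# diminished (vii°).
Gb major shares 0: none.
B minor (natural minor) shares 2: F#m, A.
E minor (natural minor) shares 0: none.
The most common triads (2) are shared with B minor.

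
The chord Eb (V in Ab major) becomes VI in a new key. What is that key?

The numeral VI denotes a major triad on scale degree 6. With Eb on degree 6, the tonic of the new key is G.
Degree 6 carries a major triad in minor keys, so the destination is G minor.
Check: the diatonic triads of G minor (natural minor) are Gm (i), Adim (ii°), Bb (III), Cm (iv), Dm (v), Eb (VI), F (VII) — Eb is indeed VI.

G minor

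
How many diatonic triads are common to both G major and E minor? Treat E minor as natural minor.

7

Diatonic triads of G major: G (I), Am (ii), Bm (iii), C (IV), D (V), Em (vi), F#dim (vii°).
Diatonic triads of E minor (natural minor): Em (i), F#dim (ii°), G (III), Am (iv), Bm (v), C (VI), D (VII).
Matching root and quality in both lists: G, Am, Bm, C, D, Em, F#dim.
That gives 7 common triads.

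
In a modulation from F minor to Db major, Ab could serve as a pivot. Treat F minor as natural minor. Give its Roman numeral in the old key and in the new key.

III in F minor; V in Db major

The scale of F minor (natural minor) is F G Ab Bb C Db Eb; Ab is degree 3, and the triad built there (Ab-C-Eb) is major, so it is III.
The scale of Db major is Db Eb F Gb Ab Bb C; Ab is degree 5, and the triad built there (Ab-C-Eb) is major, so it is V.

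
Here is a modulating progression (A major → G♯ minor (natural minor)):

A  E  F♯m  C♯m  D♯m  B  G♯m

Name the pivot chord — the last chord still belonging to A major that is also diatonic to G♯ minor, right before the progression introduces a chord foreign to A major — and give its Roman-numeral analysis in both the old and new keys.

Chords diatonic to A major: A, Bm, C♯m, D, E, F♯m, G♯dim.
Reading the progression, the first chord not in that set is D♯m, so the modulation leaves A major there.
The chord immediately before D♯m is C♯m, which is diatonic to both keys: iii in A major and iv in G♯ minor.

C♯m — iii in A major, iv in G♯ minor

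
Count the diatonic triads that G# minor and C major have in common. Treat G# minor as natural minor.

Diatonic triads of G# minor (natural minor): G#m (i), A#dim (ii°), B (III), C#m (iv), D#m (v), E (VI), F# (VII).
Diatonic triads of C major: C (I), Dm (ii), Em (iii), F (IV), G (V), Am (vi), Bdim (vii°).
No triad has the same root and quality in both keys.

0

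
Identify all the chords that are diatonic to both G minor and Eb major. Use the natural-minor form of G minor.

Gm, Bb, Cm, Eb

Triads in G minor (natural minor): G minor (i), A diminished (ii°), Bb major (III), C minor (iv), D minor (v), Eb major (VI), F major (VII).
Triads in Eb major: Eb major (I), F minor (ii), G minor (iii), Ab major (IV), Bb major (V), C minor (vi), D diminished (vii°).
Shared triads with their functions: G minor (i in G minor, iii in Eb major); Bb major (III in G minor, V in Eb major); C minor (iv in G minor, vi in Eb major); Eb major (VI in G minor, I in Eb major).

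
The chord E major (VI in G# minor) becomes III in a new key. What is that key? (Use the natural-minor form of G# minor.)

The numeral III denotes a major triad on scale degree 3. With E on degree 3, the tonic of the new key is C#.
Degree 3 carries a major triad in natural-minor keys, so the destination is C# minor.
Check: the diatonic triads of C# minor (natural minor) are C#m (i), D#dim (ii°), E (III), F#m (iv), G#m (v), A (VI), B (VII) — E major is indeed III.

C# minor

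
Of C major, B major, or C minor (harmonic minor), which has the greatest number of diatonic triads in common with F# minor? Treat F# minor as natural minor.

B major

Triads of F# minor (natural minor): F#m (i), G#dim (ii°), A (III), Bm (iv), C#m (v), D (VI), E (VII).
C major shares 0: none.
B major shares 2: C#m, E.
C minor (harmonic minor) shares 0: none.
The most common triads (2) are shared with B major.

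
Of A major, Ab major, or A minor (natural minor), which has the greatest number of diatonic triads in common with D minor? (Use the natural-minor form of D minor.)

A minor

Triads of D minor (natural minor): Dm (i), Edim (ii°), F (III), Gm (iv), Am (v), Bb (VI), C (VII).
A major shares 0: none.
Ab major shares 0: none.
A minor (natural minor) shares 4: Dm, F, Am, C.
The most common triads (4) are shared with A minor.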